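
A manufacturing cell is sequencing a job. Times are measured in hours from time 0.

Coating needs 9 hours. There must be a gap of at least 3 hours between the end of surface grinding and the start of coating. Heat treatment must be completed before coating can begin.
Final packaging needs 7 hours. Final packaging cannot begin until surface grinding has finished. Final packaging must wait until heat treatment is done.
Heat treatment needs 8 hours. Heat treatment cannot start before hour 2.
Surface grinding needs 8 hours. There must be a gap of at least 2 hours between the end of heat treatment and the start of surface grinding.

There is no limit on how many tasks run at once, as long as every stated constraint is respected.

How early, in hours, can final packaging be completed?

After its own release at hour 2, heat treatment can start at hour 2 and finishes at hour 10.
Surface grinding cannot begin until heat treatment (finishes hour 10, plus 2-hour gap → hour 12). It runs from hour 12 to 12 + 8 = hour 20.
For final packaging: surface grinding (finishes hour 20); heat treatment (finishes hour 10). Taking the maximum gives a start of hour 20, and it finishes at 20 + 7 = hour 27.

27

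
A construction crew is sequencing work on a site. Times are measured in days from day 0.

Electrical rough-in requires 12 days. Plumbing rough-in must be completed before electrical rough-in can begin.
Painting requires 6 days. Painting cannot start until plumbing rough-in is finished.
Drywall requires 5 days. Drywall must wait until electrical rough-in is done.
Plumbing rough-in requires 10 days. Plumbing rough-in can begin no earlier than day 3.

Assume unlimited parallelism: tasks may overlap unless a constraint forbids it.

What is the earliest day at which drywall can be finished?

Plumbing rough-in waits on its own release at day 3, so it starts at day 3 and finishes at 3 + 10 = day 13.
Electrical rough-in waits on plumbing rough-in (finishes day 13), so it starts at day 13 and finishes at 13 + 12 = day 25.
Drywall waits on electrical rough-in (finishes day 25), so it starts at day 25 and finishes at 25 + 5 = day 30.

30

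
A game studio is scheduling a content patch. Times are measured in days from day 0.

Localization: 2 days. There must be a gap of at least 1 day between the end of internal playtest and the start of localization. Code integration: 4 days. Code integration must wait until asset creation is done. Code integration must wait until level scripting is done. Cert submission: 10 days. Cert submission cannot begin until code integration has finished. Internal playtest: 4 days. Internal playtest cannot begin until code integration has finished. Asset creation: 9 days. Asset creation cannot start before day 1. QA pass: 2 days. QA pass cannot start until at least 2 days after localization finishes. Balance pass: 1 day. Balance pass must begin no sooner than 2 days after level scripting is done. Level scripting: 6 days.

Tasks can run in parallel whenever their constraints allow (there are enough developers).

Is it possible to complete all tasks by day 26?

Yes

Level scripting can start immediately at day 0; it finishes at day 6.
After level scripting (finishes day 6, plus 2-day gap → day 8), balance pass can start at day 8 and finishes at day 9.
Asset creation cannot begin until its own release at day 1. It runs from day 1 to 1 + 9 = day 10.
Code integration needs all of asset creation (finishes day 10); level scripting (finishes day 6). That puts its earliest start at day 10; it finishes at 10 + 4 = day 14.
Cert submission cannot begin until code integration (finishes day 14). It runs from day 14 to 14 + 10 = day 24.
Internal playtest waits on code integration (finishes day 14), so it starts at day 14 and finishes at 14 + 4 = day 18.
Localization waits on internal playtest (finishes day 18, plus 1-day gap → day 19), so it starts at day 19 and finishes at 19 + 2 = day 21.
QA pass cannot begin until localization (finishes day 21, plus 2-day gap → day 23). It runs from day 23 to 23 + 2 = day 25.
Every task is finished by day 25, which is no later than the deadline of 26, so the schedule is feasible.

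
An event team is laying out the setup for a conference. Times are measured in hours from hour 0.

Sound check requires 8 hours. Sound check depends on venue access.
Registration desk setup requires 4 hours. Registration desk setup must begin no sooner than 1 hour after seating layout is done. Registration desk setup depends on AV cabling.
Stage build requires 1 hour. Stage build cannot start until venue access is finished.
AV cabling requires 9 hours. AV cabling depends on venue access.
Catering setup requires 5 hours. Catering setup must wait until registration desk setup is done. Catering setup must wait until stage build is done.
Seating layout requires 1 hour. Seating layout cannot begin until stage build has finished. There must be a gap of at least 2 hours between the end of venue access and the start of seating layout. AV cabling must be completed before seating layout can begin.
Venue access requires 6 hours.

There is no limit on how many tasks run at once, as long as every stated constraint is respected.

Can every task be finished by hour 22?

No

Venue access has no prerequisites, so it starts at hour 0 and finishes at hour 6.
Sound check waits on venue access (finishes hour 6), so it starts at hour 6 and finishes at 6 + 8 = hour 14.
AV cabling waits on venue access (finishes hour 6), so it starts at hour 6 and finishes at 6 + 9 = hour 15.
After venue access (finishes hour 6), stage build can start at hour 6 and finishes at hour 7.
Seating layout cannot start until stage build (finishes hour 7); venue access (finishes hour 6, plus 2-hour gap → hour 8); AV cabling (finishes hour 15). The controlling bound is hour 15, so seating layout finishes at 15 + 1 = hour 16.
Registration desk setup cannot start until seating layout (finishes hour 16, plus 1-hour gap → hour 17); AV cabling (finishes hour 15). The controlling bound is hour 17, so registration desk setup finishes at 17 + 4 = hour 21.
Catering setup needs all of registration desk setup (finishes hour 21); stage build (finishes hour 7). That puts its earliest start at hour 21; it finishes at 21 + 5 = hour 26.
The earliest everything can be done is hour 26, which is after the deadline of 22, so it is not possible.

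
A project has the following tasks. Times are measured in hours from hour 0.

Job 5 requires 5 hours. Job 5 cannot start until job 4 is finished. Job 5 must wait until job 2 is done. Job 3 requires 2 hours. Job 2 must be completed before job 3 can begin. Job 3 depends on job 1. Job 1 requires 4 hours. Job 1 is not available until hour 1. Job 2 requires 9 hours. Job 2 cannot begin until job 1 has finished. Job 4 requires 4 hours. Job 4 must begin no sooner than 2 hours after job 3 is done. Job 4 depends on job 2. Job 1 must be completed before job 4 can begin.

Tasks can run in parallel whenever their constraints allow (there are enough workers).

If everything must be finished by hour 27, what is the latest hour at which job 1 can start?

1

Job 5 has no dependents, so it just needs to finish by hour 27. Starting by 27 − 5 = hour 22 achieves that.
Job 4 feeds into job 5 (must start by hour 22); so job 4 must finish by hour 22 and therefore start by hour 18.
Job 3 must finish before job 4 (must start by hour 18, minus 2-hour gap → hour 16). With a 2-hour duration, job 3 must start by 16 − 2 = hour 14.
Job 2 feeds job 3 (must start by hour 14); job 4 (must start by hour 18); job 5 (must start by hour 22). Taking the minimum, job 2 must finish by hour 14 and start by 14 − 9 = hour 5.
Job 1 must finish in time for job 2 (must start by hour 5); job 3 (must start by hour 14); job 4 (must start by hour 18). The tightest is hour 5, so job 1 must start by 5 − 4 = hour 1.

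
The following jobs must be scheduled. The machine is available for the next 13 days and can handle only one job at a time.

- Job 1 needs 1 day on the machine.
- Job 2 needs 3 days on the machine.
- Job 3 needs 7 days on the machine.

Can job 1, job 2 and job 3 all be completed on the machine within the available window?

Yes

Running back to back, the jobs need 1 + 3 + 7 = 11 days on the machine.
Since 11 ≤ 13, they fit within the window.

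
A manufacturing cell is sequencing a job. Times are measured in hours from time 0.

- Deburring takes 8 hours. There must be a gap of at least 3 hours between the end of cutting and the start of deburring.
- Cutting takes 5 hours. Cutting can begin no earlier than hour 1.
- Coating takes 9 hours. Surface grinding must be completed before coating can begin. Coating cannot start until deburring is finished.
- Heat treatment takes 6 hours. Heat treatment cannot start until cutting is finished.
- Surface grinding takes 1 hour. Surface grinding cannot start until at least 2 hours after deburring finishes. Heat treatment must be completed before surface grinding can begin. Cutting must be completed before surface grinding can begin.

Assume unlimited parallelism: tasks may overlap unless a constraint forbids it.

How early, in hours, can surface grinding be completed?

20

Cutting waits on its own release at hour 1, so it starts at hour 1 and finishes at 1 + 5 = hour 6.
Heat treatment cannot begin until cutting (finishes hour 6). It runs from hour 6 to 6 + 6 = hour 12.
Deburring waits on cutting (finishes hour 6, plus 3-hour gap → hour 9), so it starts at hour 9 and finishes at 9 + 8 = hour 17.
For surface grinding: deburring (finishes hour 17, plus 2-hour gap → hour 19); heat treatment (finishes hour 12); cutting (finishes hour 6). Taking the maximum gives a start of hour 19, and it finishes at 19 + 1 = hour 20.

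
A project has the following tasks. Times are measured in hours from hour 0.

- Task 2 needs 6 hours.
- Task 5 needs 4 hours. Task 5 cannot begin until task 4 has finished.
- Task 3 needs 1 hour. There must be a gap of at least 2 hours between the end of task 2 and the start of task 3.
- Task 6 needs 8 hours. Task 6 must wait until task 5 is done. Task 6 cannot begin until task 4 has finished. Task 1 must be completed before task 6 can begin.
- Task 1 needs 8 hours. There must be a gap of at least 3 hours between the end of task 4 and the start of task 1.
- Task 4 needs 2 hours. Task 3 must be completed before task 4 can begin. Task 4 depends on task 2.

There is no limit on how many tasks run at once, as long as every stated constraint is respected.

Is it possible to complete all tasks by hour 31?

Yes

Nothing blocks task 2, so it runs from hour 0 to hour 6.
After task 2 (finishes hour 6, plus 2-hour gap → hour 8), task 3 can start at hour 8 and finishes at hour 9.
Task 4 needs all of task 3 (finishes hour 9); task 2 (finishes hour 6). That puts its earliest start at hour 9; it finishes at 9 + 2 = hour 11.
Task 5 cannot begin until task 4 (finishes hour 11). It runs from hour 11 to 11 + 4 = hour 15.
Task 1 waits on task 4 (finishes hour 11, plus 3-hour gap → hour 14), so it starts at hour 14 and finishes at 14 + 8 = hour 22.
For task 6: task 5 (finishes hour 15); task 4 (finishes hour 11); task 1 (finishes hour 22). Taking the maximum gives a start of hour 22, and it finishes at 22 + 8 = hour 30.
Every task is finished by hour 30, which is no later than the deadline of 31, so the schedule is feasible.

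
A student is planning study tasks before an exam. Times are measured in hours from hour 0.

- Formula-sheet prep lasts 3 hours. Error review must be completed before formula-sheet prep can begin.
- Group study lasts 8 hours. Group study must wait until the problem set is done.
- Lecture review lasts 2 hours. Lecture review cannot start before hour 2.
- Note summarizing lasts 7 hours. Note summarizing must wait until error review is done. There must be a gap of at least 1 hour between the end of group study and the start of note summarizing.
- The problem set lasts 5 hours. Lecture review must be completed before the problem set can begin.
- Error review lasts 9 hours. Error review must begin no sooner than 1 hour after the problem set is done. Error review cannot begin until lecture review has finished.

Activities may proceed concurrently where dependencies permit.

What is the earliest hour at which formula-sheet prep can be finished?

Lecture review waits on its own release at hour 2, so it starts at hour 2 and finishes at 2 + 2 = hour 4.
The problem set waits on lecture review (finishes hour 4), so it starts at hour 4 and finishes at 4 + 5 = hour 9.
Error review cannot start until the problem set (finishes hour 9, plus 1-hour gap → hour 10); lecture review (finishes hour 4). The controlling bound is hour 10, so error review finishes at 10 + 9 = hour 19.
Formula-sheet prep waits on error review (finishes hour 19), so it starts at hour 19 and finishes at 19 + 3 = hour 22.

22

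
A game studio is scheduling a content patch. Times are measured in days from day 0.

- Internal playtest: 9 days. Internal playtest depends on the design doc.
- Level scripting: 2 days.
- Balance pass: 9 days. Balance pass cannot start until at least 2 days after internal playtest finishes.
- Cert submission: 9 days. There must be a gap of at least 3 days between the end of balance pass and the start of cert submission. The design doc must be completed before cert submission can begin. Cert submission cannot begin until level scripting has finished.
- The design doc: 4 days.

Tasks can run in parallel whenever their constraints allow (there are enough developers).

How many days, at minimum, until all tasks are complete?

Nothing blocks level scripting, so it runs from day 0 to day 2.
Nothing blocks the design doc, so it runs from day 0 to day 4.
Internal playtest cannot begin until the design doc (finishes day 4). It runs from day 4 to 4 + 9 = day 13.
After internal playtest (finishes day 13, plus 2-day gap → day 15), balance pass can start at day 15 and finishes at day 24.
For cert submission: balance pass (finishes day 24, plus 3-day gap → day 27); the design doc (finishes day 4); level scripting (finishes day 2). Taking the maximum gives a start of day 27, and it finishes at 27 + 9 = day 36.
All tasks are finished once the last one completes. Finish times: The design doc at 4, Level scripting at 2, Internal playtest at 13, Balance pass at 24, Cert submission at 36. The latest is day 36.

36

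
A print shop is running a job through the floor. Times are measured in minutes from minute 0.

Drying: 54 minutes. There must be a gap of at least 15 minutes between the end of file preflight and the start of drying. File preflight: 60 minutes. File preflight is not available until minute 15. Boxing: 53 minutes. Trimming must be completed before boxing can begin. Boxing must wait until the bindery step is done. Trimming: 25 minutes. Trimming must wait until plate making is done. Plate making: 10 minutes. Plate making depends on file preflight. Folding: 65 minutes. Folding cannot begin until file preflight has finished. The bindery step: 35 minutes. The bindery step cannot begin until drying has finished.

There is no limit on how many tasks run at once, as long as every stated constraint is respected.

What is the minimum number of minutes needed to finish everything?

File preflight waits on its own release at minute 15, so it starts at minute 15 and finishes at 15 + 60 = minute 75.
After file preflight (finishes minute 75), folding can start at minute 75 and finishes at minute 140.
Drying cannot begin until file preflight (finishes minute 75, plus 15-minute gap → minute 90). It runs from minute 90 to 90 + 54 = minute 144.
After drying (finishes minute 144), the bindery step can start at minute 144 and finishes at minute 179.
Plate making waits on file preflight (finishes minute 75), so it starts at minute 75 and finishes at 75 + 10 = minute 85.
Trimming waits on plate making (finishes minute 85), so it starts at minute 85 and finishes at 85 + 25 = minute 110.
Boxing cannot start until trimming (finishes minute 110); the bindery step (finishes minute 179). The controlling bound is minute 179, so boxing finishes at 179 + 53 = minute 232.
All tasks are finished once the last one completes. Finish times: File preflight at 75, Plate making at 85, Drying at 144, Trimming at 110, Folding at 140, The bindery step at 179, Boxing at 232. The latest is minute 232.

232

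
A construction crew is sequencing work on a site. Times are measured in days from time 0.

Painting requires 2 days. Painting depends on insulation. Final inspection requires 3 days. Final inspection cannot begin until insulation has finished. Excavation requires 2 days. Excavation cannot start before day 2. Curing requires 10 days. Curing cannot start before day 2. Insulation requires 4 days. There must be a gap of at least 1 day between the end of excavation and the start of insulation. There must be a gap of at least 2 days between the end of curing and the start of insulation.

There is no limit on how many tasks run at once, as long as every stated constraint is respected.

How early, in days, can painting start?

18

Curing waits on its own release at day 2, so it starts at day 2 and finishes at 2 + 10 = day 12.
After its own release at day 2, excavation can start at day 2 and finishes at day 4.
For insulation: excavation (finishes day 4, plus 1-day gap → day 5); curing (finishes day 12, plus 2-day gap → day 14). Taking the maximum gives a start of day 14, and it finishes at 14 + 4 = day 18.
Painting waits on insulation (finishes day 18), so the earliest it can start is day 18.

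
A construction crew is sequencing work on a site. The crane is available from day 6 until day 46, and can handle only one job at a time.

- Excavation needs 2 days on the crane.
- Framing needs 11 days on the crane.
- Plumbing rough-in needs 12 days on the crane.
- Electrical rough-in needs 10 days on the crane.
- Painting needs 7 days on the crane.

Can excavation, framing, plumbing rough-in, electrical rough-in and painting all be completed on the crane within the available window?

The crane window is 46 − 6 = 40 days.
Running back to back, the jobs need 2 + 11 + 12 + 10 + 7 = 42 days on the crane.
Since 42 > 40, they cannot all fit.

No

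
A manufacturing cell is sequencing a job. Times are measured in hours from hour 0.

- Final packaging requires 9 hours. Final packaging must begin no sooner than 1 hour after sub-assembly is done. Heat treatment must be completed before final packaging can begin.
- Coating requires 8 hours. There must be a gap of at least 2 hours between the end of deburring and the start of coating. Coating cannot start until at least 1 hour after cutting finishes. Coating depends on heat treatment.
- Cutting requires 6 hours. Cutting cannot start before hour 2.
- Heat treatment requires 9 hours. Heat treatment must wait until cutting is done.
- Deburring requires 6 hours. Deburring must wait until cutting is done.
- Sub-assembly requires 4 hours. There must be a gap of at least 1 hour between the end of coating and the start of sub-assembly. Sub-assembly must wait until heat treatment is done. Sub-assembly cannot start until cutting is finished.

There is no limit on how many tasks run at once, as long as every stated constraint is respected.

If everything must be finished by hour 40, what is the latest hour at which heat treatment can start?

Final packaging must finish by hour 40; it takes 9 hours, so it must start by 40 − 9 = hour 31.
Sub-assembly has to be done before final packaging (must start by hour 31, minus 1-hour gap → hour 30). That means finishing by hour 30, i.e. starting by 30 − 4 = hour 26.
Since sub-assembly (must start by hour 26, minus 1-hour gap → hour 25) depends on it, coating must finish by hour 25. Backing off its 8-hour duration gives a latest start of hour 17.
Heat treatment must finish in time for coating (must start by hour 17); sub-assembly (must start by hour 26); final packaging (must start by hour 31). The tightest is hour 17, so heat treatment must start by 17 − 9 = hour 8.

8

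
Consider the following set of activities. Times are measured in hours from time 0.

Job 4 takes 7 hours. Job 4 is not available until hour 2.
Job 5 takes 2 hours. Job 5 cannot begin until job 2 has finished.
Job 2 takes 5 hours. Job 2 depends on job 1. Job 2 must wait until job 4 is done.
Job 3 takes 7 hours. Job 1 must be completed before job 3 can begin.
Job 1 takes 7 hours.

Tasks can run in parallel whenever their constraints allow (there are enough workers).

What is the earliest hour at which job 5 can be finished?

After its own release at hour 2, job 4 can start at hour 2 and finishes at hour 9.
Nothing blocks job 1, so it runs from hour 0 to hour 7.
Job 2 has to wait for job 1 (finishes hour 7); job 4 (finishes hour 9). The latest of these is hour 9, so job 2 runs hour 9 to 9 + 5 = hour 14.
After job 2 (finishes hour 14), job 5 can start at hour 14 and finishes at hour 16.

16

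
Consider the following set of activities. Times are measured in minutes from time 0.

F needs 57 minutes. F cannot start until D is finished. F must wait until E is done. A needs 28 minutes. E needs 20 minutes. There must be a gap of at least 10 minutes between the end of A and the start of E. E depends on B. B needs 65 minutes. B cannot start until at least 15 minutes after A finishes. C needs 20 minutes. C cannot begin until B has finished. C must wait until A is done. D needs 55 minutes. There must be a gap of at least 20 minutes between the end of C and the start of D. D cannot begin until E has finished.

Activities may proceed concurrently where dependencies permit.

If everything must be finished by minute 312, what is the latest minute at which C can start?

F has no dependents, so it just needs to finish by minute 312. Starting by 312 − 57 = minute 255 achieves that.
D must finish before F (must start by minute 255). With a 55-minute duration, D must start by 255 − 55 = minute 200.
C has to be done before D (must start by minute 200, minus 20-minute gap → minute 180). That means finishing by minute 180, i.e. starting by 180 − 20 = minute 160.

160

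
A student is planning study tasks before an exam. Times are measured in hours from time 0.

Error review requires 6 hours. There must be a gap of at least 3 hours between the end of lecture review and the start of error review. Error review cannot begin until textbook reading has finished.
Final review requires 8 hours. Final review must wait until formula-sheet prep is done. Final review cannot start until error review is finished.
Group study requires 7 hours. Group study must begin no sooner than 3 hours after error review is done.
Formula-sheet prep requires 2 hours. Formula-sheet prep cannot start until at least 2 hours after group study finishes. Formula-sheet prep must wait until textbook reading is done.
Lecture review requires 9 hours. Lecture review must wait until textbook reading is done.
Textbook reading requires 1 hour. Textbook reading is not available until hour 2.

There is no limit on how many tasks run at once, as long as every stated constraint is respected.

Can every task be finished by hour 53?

Textbook reading cannot begin until its own release at hour 2. It runs from hour 2 to 2 + 1 = hour 3.
Lecture review cannot begin until textbook reading (finishes hour 3). It runs from hour 3 to 3 + 9 = hour 12.
Error review needs all of lecture review (finishes hour 12, plus 3-hour gap → hour 15); textbook reading (finishes hour 3). That puts its earliest start at hour 15; it finishes at 15 + 6 = hour 21.
Group study waits on error review (finishes hour 21, plus 3-hour gap → hour 24), so it starts at hour 24 and finishes at 24 + 7 = hour 31.
Formula-sheet prep needs all of group study (finishes hour 31, plus 2-hour gap → hour 33); textbook reading (finishes hour 3). That puts its earliest start at hour 33; it finishes at 33 + 2 = hour 35.
Final review cannot start until formula-sheet prep (finishes hour 35); error review (finishes hour 21). The controlling bound is hour 35, so final review finishes at 35 + 8 = hour 43.
Every task is finished by hour 43, which is no later than the deadline of 53, so the schedule is feasible.

Yes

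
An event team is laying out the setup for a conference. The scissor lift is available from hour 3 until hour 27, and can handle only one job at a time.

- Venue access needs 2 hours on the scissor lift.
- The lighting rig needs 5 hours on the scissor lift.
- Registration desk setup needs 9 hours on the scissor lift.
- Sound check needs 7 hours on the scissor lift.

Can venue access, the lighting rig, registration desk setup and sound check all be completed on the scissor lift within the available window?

Yes

The scissor lift window is 27 − 3 = 24 hours.
Running back to back, the jobs need 2 + 5 + 9 + 7 = 23 hours on the scissor lift.
Since 23 ≤ 24, they fit within the window.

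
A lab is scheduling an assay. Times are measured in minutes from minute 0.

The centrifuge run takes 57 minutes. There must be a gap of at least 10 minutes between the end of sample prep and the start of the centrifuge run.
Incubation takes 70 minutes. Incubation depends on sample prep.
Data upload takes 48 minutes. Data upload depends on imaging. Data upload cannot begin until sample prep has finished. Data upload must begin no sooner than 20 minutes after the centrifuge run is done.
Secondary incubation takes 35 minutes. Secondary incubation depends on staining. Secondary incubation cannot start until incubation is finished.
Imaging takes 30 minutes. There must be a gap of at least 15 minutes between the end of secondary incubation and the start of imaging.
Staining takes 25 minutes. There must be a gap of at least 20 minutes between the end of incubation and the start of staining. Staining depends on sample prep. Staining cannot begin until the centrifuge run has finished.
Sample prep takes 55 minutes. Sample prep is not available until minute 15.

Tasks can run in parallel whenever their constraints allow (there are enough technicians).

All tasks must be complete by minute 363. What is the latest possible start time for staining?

210

Data upload has no dependents, so it just needs to finish by minute 363. Starting by 363 − 48 = minute 315 achieves that.
Imaging has to be done before data upload (must start by minute 315). That means finishing by minute 315, i.e. starting by 315 − 30 = minute 285.
Secondary incubation has to be done before imaging (must start by minute 285, minus 15-minute gap → minute 270). That means finishing by minute 270, i.e. starting by 270 − 35 = minute 235.
Since secondary incubation (must start by minute 235) depends on it, staining must finish by minute 235. Backing off its 25-minute duration gives a latest start of minute 210.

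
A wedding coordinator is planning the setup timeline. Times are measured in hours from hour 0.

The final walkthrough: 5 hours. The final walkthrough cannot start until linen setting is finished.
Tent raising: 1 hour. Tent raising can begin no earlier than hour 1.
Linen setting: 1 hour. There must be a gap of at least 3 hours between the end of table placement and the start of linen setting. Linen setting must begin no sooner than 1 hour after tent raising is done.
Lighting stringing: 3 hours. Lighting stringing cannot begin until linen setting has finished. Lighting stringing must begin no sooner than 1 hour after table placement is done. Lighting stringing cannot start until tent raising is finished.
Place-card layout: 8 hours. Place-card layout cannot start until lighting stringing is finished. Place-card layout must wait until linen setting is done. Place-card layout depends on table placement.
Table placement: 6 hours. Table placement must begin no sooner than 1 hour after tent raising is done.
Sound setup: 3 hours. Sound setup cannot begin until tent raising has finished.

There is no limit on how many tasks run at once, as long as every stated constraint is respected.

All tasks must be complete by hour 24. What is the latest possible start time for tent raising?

Place-card layout has no dependents, so it just needs to finish by hour 24. Starting by 24 − 8 = hour 16 achieves that.
Lighting stringing feeds into place-card layout (must start by hour 16); so lighting stringing must finish by hour 16 and therefore start by hour 13.
Nothing follows the final walkthrough; the deadline of hour 24 is its only limit. It must start by 24 − 5 = hour 19.
Linen setting feeds lighting stringing (must start by hour 13); place-card layout (must start by hour 16); the final walkthrough (must start by hour 19). Taking the minimum, linen setting must finish by hour 13 and start by 13 − 1 = hour 12.
Table placement feeds linen setting (must start by hour 12, minus 3-hour gap → hour 9); lighting stringing (must start by hour 13, minus 1-hour gap → hour 12); place-card layout (must start by hour 16). Taking the minimum, table placement must finish by hour 9 and start by 9 − 6 = hour 3.
Sound setup has no dependents, so it just needs to finish by hour 24. Starting by 24 − 3 = hour 21 achieves that.
Tent raising has several dependents: table placement (must start by hour 3, minus 1-hour gap → hour 2); linen setting (must start by hour 12, minus 1-hour gap → hour 11); lighting stringing (must start by hour 13); sound setup (must start by hour 21). The earliest of those limits is hour 2, so tent raising must start by 2 − 1 = hour 1.

1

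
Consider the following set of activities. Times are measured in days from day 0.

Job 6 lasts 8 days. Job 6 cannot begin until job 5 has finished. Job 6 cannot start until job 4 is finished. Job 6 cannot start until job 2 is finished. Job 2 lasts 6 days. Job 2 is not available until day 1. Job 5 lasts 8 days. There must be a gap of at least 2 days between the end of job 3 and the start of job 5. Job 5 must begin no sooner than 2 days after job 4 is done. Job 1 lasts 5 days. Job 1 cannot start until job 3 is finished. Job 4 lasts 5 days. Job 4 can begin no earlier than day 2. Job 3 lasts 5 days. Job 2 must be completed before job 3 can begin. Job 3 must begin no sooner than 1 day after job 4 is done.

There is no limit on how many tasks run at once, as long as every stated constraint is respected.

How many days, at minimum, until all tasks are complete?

Job 4 waits on its own release at day 2, so it starts at day 2 and finishes at 2 + 5 = day 7.
Job 2 waits on its own release at day 1, so it starts at day 1 and finishes at 1 + 6 = day 7.
Job 3 needs all of job 2 (finishes day 7); job 4 (finishes day 7, plus 1-day gap → day 8). That puts its earliest start at day 8; it finishes at 8 + 5 = day 13.
Job 5 has to wait for job 3 (finishes day 13, plus 2-day gap → day 15); job 4 (finishes day 7, plus 2-day gap → day 9). The latest of these is day 15, so job 5 runs day 15 to 15 + 8 = day 23.
Job 6 needs all of job 5 (finishes day 23); job 4 (finishes day 7); job 2 (finishes day 7). That puts its earliest start at day 23; it finishes at 23 + 8 = day 31.
Job 1 waits on job 3 (finishes day 13), so it starts at day 13 and finishes at 13 + 5 = day 18.
All tasks are finished once the last one completes. Finish times: Job 1 at 18, Job 2 at 7, Job 3 at 13, Job 4 at 7, Job 5 at 23, Job 6 at 31. The latest is day 31.

31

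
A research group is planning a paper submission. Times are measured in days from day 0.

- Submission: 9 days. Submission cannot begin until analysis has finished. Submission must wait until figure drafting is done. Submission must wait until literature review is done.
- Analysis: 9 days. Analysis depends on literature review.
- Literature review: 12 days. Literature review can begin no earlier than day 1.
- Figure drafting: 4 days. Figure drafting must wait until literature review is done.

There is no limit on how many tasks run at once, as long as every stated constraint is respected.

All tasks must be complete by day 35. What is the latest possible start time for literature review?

Submission must finish by day 35; it takes 9 days, so it must start by 35 − 9 = day 26.
Analysis feeds into submission (must start by day 26); so analysis must finish by day 26 and therefore start by day 17.
Figure drafting feeds into submission (must start by day 26); so figure drafting must finish by day 26 and therefore start by day 22.
For literature review: analysis (must start by day 17); figure drafting (must start by day 22); submission (must start by day 26). The most restrictive is day 17; with a 12-day duration, literature review must start by day 5.

5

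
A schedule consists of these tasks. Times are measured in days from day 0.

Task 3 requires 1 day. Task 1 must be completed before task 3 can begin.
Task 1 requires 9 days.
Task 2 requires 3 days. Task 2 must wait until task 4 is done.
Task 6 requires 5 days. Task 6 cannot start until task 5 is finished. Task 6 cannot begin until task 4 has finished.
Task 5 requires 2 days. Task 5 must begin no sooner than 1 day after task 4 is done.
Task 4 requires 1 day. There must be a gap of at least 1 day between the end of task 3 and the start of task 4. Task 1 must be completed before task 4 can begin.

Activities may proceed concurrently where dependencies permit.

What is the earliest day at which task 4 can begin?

Nothing blocks task 1, so it runs from day 0 to day 9.
After task 1 (finishes day 9), task 3 can start at day 9 and finishes at day 10.
Task 4 waits on task 3 (finishes day 10, plus 1-day gap → day 11); task 1 (finishes day 9). The latest of these is day 11, which is the earliest task 4 can start.

11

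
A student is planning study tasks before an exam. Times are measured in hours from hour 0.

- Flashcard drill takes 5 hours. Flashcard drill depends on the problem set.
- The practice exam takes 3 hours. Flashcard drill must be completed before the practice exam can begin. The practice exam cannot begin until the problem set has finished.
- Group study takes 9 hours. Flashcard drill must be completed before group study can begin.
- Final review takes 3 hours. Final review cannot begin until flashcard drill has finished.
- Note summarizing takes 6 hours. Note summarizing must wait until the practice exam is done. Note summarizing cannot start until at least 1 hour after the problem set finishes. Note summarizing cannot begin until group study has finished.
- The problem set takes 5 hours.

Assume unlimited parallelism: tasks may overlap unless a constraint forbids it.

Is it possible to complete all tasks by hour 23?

The problem set has no prerequisites, so it starts at hour 0 and finishes at hour 5.
After the problem set (finishes hour 5), flashcard drill can start at hour 5 and finishes at hour 10.
After flashcard drill (finishes hour 10), final review can start at hour 10 and finishes at hour 13.
Group study cannot begin until flashcard drill (finishes hour 10). It runs from hour 10 to 10 + 9 = hour 19.
The practice exam needs all of flashcard drill (finishes hour 10); the problem set (finishes hour 5). That puts its earliest start at hour 10; it finishes at 10 + 3 = hour 13.
Note summarizing has to wait for the practice exam (finishes hour 13); the problem set (finishes hour 5, plus 1-hour gap → hour 6); group study (finishes hour 19). The latest of these is hour 19, so note summarizing runs hour 19 to 19 + 6 = hour 25.
The earliest everything can be done is hour 25, which is after the deadline of 23, so it is not possible.

No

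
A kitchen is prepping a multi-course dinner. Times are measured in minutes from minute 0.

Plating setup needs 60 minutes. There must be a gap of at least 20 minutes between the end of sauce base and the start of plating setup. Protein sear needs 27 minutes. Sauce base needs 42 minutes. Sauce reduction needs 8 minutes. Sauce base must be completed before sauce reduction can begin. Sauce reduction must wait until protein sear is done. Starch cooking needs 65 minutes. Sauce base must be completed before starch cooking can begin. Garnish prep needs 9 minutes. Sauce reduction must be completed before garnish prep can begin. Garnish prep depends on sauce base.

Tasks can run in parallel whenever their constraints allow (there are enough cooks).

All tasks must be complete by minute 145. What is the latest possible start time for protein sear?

101

Garnish prep must finish by minute 145; it takes 9 minutes, so it must start by 145 − 9 = minute 136.
Sauce reduction feeds into garnish prep (must start by minute 136); so sauce reduction must finish by minute 136 and therefore start by minute 128.
Protein sear must finish before sauce reduction (must start by minute 128). With a 27-minute duration, protein sear must start by 128 − 27 = minute 101.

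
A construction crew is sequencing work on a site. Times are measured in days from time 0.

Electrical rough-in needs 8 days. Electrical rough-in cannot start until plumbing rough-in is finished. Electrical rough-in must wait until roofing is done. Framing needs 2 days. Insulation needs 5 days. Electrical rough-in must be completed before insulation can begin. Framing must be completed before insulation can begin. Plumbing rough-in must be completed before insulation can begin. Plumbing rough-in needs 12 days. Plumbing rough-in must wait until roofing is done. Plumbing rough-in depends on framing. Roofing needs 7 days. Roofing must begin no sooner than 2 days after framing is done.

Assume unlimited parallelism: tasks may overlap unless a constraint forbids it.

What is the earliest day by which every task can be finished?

36

Framing has no prerequisites, so it starts at day 0 and finishes at day 2.
After framing (finishes day 2, plus 2-day gap → day 4), roofing can start at day 4 and finishes at day 11.
Plumbing rough-in cannot start until roofing (finishes day 11); framing (finishes day 2). The controlling bound is day 11, so plumbing rough-in finishes at 11 + 12 = day 23.
Electrical rough-in cannot start until plumbing rough-in (finishes day 23); roofing (finishes day 11). The controlling bound is day 23, so electrical rough-in finishes at 23 + 8 = day 31.
Insulation needs all of electrical rough-in (finishes day 31); framing (finishes day 2); plumbing rough-in (finishes day 23). That puts its earliest start at day 31; it finishes at 31 + 5 = day 36.
All tasks are finished once the last one completes. Finish times: Framing at 2, Roofing at 11, Plumbing rough-in at 23, Electrical rough-in at 31, Insulation at 36. The latest is day 36.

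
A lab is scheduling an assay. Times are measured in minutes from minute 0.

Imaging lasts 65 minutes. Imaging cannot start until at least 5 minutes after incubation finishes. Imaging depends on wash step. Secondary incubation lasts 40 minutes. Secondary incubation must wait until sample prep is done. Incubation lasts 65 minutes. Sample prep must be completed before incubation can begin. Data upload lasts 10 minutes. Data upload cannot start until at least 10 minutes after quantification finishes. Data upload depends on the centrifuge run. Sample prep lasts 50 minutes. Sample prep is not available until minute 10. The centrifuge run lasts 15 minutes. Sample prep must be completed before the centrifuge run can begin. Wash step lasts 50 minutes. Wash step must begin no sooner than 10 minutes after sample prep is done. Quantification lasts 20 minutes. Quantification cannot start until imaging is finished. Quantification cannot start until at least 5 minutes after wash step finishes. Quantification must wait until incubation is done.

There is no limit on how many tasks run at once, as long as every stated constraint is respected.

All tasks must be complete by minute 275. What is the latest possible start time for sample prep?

50

Data upload has no dependents, so it just needs to finish by minute 275. Starting by 275 − 10 = minute 265 achieves that.
Quantification must finish before data upload (must start by minute 265, minus 10-minute gap → minute 255). With a 20-minute duration, quantification must start by 255 − 20 = minute 235.
Imaging has to be done before quantification (must start by minute 235). That means finishing by minute 235, i.e. starting by 235 − 65 = minute 170.
Incubation must finish in time for imaging (must start by minute 170, minus 5-minute gap → minute 165); quantification (must start by minute 235). The tightest is minute 165, so incubation must start by 165 − 65 = minute 100.
The centrifuge run feeds into data upload (must start by minute 265); so the centrifuge run must finish by minute 265 and therefore start by minute 250.
Wash step feeds imaging (must start by minute 170); quantification (must start by minute 235, minus 5-minute gap → minute 230). Taking the minimum, wash step must finish by minute 170 and start by 170 − 50 = minute 120.
To finish by minute 275, secondary incubation (duration 40) must start no later than minute 235.
Sample prep must finish in time for incubation (must start by minute 100); the centrifuge run (must start by minute 250); wash step (must start by minute 120, minus 10-minute gap → minute 110); secondary incubation (must start by minute 235). The tightest is minute 100, so sample prep must start by 100 − 50 = minute 50.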